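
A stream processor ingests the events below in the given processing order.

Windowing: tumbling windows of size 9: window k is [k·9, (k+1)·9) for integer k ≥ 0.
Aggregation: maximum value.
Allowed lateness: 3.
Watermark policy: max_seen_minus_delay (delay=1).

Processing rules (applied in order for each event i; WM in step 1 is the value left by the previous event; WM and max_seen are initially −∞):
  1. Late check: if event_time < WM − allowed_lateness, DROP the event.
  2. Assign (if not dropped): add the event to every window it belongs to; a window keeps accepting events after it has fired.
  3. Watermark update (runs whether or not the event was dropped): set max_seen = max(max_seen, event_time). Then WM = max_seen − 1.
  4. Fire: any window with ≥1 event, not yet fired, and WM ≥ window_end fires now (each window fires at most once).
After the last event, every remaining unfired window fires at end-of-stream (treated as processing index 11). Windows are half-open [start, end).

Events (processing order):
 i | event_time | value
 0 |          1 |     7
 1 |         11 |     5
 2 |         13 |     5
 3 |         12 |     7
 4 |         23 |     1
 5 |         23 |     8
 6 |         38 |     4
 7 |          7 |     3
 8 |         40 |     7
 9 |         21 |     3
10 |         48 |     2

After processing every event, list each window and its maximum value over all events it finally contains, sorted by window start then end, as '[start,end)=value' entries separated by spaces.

i=0 t=1 v=7: → [0,9); WM=0
i=1 t=11 v=5: → [9,18); WM=10; [0,9) fires=7
i=2 t=13 v=5: → [9,18); WM=12
i=3 t=12 v=7: → [9,18); WM=12
i=4 t=23 v=1: → [18,27); WM=22; [9,18) fires=7
i=5 t=23 v=8: → [18,27); WM=22
i=6 t=38 v=4: → [36,45); WM=37; [18,27) fires=8
i=7 t=7 v=3: DROP (t<37-3); WM=37
i=8 t=40 v=7: → [36,45); WM=39
i=9 t=21 v=3: DROP (t<39-3); WM=39
i=10 t=48 v=2: → [45,54); WM=47; [36,45) fires=7

[0,9)=7 [9,18)=7 [18,27)=8 [36,45)=7 [45,54)=2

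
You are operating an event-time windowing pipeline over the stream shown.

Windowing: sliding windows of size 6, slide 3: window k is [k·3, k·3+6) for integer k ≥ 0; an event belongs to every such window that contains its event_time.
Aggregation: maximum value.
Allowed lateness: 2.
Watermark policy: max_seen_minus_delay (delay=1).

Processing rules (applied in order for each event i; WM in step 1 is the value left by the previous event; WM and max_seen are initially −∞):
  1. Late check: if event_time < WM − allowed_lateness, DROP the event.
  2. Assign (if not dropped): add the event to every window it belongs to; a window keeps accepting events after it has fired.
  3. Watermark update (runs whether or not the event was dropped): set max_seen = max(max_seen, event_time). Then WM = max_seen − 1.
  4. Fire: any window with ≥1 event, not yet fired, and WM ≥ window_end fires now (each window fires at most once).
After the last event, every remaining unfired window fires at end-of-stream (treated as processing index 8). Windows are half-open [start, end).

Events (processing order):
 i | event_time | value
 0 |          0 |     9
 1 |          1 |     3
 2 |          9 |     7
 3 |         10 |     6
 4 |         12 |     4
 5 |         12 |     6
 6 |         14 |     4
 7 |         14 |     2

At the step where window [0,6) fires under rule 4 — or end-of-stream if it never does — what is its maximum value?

9

i=0 t=0 v=9: → [0,6); WM=-1
i=1 t=1 v=3: → [0,6); WM=0
i=2 t=9 v=7: → [9,15),[6,12); WM=8; [0,6) fires=9
i=3 t=10 v=6: → [9,15),[6,12); WM=9
i=4 t=12 v=4: → [12,18),[9,15); WM=11
i=5 t=12 v=6: → [12,18),[9,15); WM=11
i=6 t=14 v=4: → [12,18),[9,15); WM=13; [6,12) fires=7
i=7 t=14 v=2: → [12,18),[9,15); WM=13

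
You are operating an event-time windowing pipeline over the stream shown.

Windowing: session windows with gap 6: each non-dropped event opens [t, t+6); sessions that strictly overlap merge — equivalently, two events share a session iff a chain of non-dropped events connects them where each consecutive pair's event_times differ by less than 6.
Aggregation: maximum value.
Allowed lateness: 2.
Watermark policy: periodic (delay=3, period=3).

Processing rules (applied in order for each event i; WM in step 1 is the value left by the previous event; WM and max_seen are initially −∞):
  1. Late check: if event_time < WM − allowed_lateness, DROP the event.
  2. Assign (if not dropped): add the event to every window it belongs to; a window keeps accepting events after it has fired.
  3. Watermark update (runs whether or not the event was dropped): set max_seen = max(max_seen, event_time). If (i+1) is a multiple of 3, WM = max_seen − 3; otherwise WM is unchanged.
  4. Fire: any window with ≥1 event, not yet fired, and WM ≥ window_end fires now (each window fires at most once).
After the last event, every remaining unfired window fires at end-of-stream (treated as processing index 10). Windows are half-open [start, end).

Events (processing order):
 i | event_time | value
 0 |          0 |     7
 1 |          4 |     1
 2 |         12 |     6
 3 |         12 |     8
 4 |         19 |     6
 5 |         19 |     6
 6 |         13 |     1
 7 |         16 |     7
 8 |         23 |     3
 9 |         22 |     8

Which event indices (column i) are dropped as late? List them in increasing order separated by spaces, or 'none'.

i=0 t=0 v=7: → [0,6); WM=−∞
i=1 t=4 v=1: → [0,10); WM=−∞
i=2 t=12 v=6: → [12,18); WM=9
i=3 t=12 v=8: → [12,18); WM=9
i=4 t=19 v=6: → [19,25); WM=9
i=5 t=19 v=6: → [19,25); WM=16
i=6 t=13 v=1: DROP (t<16-2); WM=16
i=7 t=16 v=7: → [12,25); WM=16
i=8 t=23 v=3: → [12,29); WM=20
i=9 t=22 v=8: → [12,29); WM=20

6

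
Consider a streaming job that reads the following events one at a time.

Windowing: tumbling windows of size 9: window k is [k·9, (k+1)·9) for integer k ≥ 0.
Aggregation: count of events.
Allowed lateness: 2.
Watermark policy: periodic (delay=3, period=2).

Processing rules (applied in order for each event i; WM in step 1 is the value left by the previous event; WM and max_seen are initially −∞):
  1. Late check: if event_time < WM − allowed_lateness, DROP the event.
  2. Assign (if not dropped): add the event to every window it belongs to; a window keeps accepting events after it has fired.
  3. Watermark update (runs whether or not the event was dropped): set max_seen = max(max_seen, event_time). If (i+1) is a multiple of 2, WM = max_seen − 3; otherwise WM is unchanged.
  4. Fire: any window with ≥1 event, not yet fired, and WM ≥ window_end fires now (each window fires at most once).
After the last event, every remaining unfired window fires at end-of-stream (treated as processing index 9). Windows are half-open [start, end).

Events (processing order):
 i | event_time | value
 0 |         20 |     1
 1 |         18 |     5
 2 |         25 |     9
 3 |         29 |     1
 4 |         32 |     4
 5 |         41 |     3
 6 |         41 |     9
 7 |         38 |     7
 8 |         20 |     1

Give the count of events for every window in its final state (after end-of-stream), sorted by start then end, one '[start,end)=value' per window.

[18,27)=3 [27,36)=2 [36,45)=3

i=0 t=20 v=1: → [18,27); WM=−∞
i=1 t=18 v=5: → [18,27); WM=17
i=2 t=25 v=9: → [18,27); WM=17
i=3 t=29 v=1: → [27,36); WM=26
i=4 t=32 v=4: → [27,36); WM=26
i=5 t=41 v=3: → [36,45); WM=38; [18,27) fires=3 [27,36) fires=2
i=6 t=41 v=9: → [36,45); WM=38
i=7 t=38 v=7: → [36,45); WM=38
i=8 t=20 v=1: DROP (t<38-2); WM=38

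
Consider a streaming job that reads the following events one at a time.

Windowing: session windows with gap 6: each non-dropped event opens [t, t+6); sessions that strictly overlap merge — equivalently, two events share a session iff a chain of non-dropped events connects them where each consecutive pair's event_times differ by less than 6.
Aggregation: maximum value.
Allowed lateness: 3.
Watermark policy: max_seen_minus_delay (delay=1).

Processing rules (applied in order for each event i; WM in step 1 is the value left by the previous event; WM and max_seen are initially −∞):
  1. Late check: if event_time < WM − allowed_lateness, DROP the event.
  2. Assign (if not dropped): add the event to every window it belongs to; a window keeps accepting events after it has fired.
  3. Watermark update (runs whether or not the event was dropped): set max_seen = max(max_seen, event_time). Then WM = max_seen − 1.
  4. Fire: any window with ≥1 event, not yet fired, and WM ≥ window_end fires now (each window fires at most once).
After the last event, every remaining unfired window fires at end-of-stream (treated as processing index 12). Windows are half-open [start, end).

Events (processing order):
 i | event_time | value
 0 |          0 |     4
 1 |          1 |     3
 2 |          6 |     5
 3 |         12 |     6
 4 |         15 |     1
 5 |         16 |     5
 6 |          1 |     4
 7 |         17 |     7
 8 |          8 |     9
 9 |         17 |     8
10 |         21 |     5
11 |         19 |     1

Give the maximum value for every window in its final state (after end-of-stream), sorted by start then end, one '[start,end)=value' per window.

[0,12)=5 [12,27)=8

i=0 t=0 v=4: → [0,6); WM=-1
i=1 t=1 v=3: → [0,7); WM=0
i=2 t=6 v=5: → [0,12); WM=5
i=3 t=12 v=6: → [12,18); WM=11
i=4 t=15 v=1: → [12,21); WM=14
i=5 t=16 v=5: → [12,22); WM=15
i=6 t=1 v=4: DROP (t<15-3); WM=15
i=7 t=17 v=7: → [12,23); WM=16
i=8 t=8 v=9: DROP (t<16-3); WM=16
i=9 t=17 v=8: → [12,23); WM=16
i=10 t=21 v=5: → [12,27); WM=20
i=11 t=19 v=1: → [12,27); WM=20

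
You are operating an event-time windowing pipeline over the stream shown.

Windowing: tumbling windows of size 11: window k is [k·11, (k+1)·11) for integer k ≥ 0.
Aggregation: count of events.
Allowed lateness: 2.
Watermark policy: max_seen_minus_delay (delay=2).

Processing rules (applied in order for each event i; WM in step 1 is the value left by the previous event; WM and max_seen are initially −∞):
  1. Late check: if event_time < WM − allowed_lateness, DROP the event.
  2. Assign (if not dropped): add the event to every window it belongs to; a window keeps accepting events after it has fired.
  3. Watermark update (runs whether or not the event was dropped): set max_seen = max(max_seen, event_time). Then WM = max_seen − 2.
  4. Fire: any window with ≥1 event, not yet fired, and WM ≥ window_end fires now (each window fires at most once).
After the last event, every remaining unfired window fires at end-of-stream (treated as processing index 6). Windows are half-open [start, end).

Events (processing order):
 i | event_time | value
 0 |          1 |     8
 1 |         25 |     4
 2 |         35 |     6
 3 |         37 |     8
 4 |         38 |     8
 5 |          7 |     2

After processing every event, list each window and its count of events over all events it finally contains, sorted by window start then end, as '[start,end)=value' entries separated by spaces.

i=0 t=1 v=8: → [0,11); WM=-1
i=1 t=25 v=4: → [22,33); WM=23; [0,11) fires=1
i=2 t=35 v=6: → [33,44); WM=33; [22,33) fires=1
i=3 t=37 v=8: → [33,44); WM=35
i=4 t=38 v=8: → [33,44); WM=36
i=5 t=7 v=2: DROP (t<36-2); WM=36

[0,11)=1 [22,33)=1 [33,44)=3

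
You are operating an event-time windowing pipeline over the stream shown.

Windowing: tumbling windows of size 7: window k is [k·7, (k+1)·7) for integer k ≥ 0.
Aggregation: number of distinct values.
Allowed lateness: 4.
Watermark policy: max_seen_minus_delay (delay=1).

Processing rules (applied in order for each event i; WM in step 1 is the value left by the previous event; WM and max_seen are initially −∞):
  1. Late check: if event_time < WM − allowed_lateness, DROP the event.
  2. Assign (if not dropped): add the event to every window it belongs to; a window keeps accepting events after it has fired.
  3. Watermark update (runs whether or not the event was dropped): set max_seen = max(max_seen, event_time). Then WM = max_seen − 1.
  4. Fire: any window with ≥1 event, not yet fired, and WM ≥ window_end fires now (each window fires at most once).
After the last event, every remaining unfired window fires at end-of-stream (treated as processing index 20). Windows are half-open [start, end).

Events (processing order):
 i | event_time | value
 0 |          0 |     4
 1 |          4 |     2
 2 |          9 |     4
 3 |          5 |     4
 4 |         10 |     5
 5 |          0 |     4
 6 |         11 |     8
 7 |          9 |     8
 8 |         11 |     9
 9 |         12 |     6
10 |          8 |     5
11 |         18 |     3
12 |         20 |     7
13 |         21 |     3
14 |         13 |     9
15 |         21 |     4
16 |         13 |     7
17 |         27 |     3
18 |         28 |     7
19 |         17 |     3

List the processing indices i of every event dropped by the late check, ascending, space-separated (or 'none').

i=0 t=0 v=4: → [0,7); WM=-1
i=1 t=4 v=2: → [0,7); WM=3
i=2 t=9 v=4: → [7,14); WM=8; [0,7) fires=2
i=3 t=5 v=4: → [0,7); WM=8
i=4 t=10 v=5: → [7,14); WM=9
i=5 t=0 v=4: DROP (t<9-4); WM=9
i=6 t=11 v=8: → [7,14); WM=10
i=7 t=9 v=8: → [7,14); WM=10
i=8 t=11 v=9: → [7,14); WM=10
i=9 t=12 v=6: → [7,14); WM=11
i=10 t=8 v=5: → [7,14); WM=11
i=11 t=18 v=3: → [14,21); WM=17; [7,14) fires=5
i=12 t=20 v=7: → [14,21); WM=19
i=13 t=21 v=3: → [21,28); WM=20
i=14 t=13 v=9: DROP (t<20-4); WM=20
i=15 t=21 v=4: → [21,28); WM=20
i=16 t=13 v=7: DROP (t<20-4); WM=20
i=17 t=27 v=3: → [21,28); WM=26; [14,21) fires=2
i=18 t=28 v=7: → [28,35); WM=27
i=19 t=17 v=3: DROP (t<27-4); WM=27

5 14 16 19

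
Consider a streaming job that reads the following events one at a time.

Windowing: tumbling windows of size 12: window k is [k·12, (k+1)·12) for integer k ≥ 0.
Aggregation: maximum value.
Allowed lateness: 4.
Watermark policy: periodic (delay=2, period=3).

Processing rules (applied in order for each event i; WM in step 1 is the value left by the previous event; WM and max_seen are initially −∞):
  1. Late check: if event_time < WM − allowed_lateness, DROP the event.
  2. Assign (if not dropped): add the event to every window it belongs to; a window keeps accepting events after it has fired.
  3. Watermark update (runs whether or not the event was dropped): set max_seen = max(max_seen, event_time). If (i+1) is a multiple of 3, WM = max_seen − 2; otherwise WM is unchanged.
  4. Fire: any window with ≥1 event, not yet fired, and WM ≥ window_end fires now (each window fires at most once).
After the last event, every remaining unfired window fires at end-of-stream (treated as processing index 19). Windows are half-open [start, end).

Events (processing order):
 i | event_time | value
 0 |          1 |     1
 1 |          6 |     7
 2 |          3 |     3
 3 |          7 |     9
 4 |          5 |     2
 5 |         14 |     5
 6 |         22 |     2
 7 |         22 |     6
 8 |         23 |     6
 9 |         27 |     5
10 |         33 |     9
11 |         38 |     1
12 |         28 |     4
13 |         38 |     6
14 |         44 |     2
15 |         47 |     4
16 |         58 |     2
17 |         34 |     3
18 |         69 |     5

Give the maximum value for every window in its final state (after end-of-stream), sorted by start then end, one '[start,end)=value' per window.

[0,12)=9 [12,24)=6 [24,36)=9 [36,48)=6 [48,60)=2 [60,72)=5

i=0 t=1 v=1: → [0,12); WM=−∞
i=1 t=6 v=7: → [0,12); WM=−∞
i=2 t=3 v=3: → [0,12); WM=4
i=3 t=7 v=9: → [0,12); WM=4
i=4 t=5 v=2: → [0,12); WM=4
i=5 t=14 v=5: → [12,24); WM=12; [0,12) fires=9
i=6 t=22 v=2: → [12,24); WM=12
i=7 t=22 v=6: → [12,24); WM=12
i=8 t=23 v=6: → [12,24); WM=21
i=9 t=27 v=5: → [24,36); WM=21
i=10 t=33 v=9: → [24,36); WM=21
i=11 t=38 v=1: → [36,48); WM=36; [12,24) fires=6 [24,36) fires=9
i=12 t=28 v=4: DROP (t<36-4); WM=36
i=13 t=38 v=6: → [36,48); WM=36
i=14 t=44 v=2: → [36,48); WM=42
i=15 t=47 v=4: → [36,48); WM=42
i=16 t=58 v=2: → [48,60); WM=42
i=17 t=34 v=3: DROP (t<42-4); WM=56; [36,48) fires=6
i=18 t=69 v=5: → [60,72); WM=56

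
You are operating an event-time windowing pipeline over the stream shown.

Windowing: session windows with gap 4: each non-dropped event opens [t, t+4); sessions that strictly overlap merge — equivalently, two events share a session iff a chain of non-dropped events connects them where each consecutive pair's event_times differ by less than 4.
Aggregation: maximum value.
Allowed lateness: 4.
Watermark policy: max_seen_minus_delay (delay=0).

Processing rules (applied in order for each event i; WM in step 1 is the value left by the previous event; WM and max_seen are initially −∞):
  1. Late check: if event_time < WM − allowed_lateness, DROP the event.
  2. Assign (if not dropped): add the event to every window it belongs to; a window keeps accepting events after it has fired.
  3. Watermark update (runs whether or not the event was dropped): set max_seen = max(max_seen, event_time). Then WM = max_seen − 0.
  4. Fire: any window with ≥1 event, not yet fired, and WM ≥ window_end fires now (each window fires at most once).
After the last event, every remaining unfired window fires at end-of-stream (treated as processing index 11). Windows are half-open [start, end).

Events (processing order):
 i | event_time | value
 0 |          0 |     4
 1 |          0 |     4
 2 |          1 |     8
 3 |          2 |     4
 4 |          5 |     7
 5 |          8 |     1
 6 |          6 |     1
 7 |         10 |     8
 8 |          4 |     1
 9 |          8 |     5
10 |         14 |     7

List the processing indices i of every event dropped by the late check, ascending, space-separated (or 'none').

i=0 t=0 v=4: → [0,4); WM=0
i=1 t=0 v=4: → [0,4); WM=0
i=2 t=1 v=8: → [0,5); WM=1
i=3 t=2 v=4: → [0,6); WM=2
i=4 t=5 v=7: → [0,9); WM=5
i=5 t=8 v=1: → [0,12); WM=8
i=6 t=6 v=1: → [0,12); WM=8
i=7 t=10 v=8: → [0,14); WM=10
i=8 t=4 v=1: DROP (t<10-4); WM=10
i=9 t=8 v=5: → [0,14); WM=10
i=10 t=14 v=7: → [14,18); WM=14

8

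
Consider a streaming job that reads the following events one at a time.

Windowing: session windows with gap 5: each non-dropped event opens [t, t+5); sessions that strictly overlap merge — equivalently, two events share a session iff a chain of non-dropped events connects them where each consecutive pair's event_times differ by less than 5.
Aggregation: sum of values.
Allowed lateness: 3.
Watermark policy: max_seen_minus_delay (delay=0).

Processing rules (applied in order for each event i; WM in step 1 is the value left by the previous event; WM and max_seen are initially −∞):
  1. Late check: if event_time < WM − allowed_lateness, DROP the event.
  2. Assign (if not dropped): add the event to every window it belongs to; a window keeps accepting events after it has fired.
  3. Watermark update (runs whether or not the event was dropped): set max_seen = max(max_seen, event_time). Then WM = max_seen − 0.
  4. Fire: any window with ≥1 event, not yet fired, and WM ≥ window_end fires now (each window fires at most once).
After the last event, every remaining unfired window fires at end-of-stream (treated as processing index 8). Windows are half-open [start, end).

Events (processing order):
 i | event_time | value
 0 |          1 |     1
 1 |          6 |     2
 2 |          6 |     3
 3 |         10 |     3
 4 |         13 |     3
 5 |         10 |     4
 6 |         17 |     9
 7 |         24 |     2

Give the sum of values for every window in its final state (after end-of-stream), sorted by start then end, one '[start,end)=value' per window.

i=0 t=1 v=1: → [1,6); WM=1
i=1 t=6 v=2: → [6,11); WM=6
i=2 t=6 v=3: → [6,11); WM=6
i=3 t=10 v=3: → [6,15); WM=10
i=4 t=13 v=3: → [6,18); WM=13
i=5 t=10 v=4: → [6,18); WM=13
i=6 t=17 v=9: → [6,22); WM=17
i=7 t=24 v=2: → [24,29); WM=24

[1,6)=1 [6,22)=24 [24,29)=2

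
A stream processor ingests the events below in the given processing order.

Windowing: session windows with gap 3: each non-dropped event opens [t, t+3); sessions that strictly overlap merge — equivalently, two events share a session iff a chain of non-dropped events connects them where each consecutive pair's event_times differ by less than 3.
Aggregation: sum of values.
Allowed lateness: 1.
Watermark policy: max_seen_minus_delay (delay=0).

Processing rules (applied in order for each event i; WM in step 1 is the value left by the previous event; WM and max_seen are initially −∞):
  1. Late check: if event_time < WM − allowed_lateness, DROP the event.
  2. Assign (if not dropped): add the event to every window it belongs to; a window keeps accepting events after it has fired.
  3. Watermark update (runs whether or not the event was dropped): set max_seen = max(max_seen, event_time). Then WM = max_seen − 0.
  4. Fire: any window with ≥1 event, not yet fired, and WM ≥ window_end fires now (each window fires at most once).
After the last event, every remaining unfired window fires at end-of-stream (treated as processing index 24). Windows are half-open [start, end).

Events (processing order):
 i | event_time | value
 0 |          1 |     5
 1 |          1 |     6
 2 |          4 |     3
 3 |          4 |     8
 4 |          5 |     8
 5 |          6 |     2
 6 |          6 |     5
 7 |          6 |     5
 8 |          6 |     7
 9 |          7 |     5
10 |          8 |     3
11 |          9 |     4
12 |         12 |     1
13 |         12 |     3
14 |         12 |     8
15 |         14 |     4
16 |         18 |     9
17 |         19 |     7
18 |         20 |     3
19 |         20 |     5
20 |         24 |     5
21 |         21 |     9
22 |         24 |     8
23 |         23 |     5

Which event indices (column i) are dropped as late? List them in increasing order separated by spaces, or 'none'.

i=0 t=1 v=5: → [1,4); WM=1
i=1 t=1 v=6: → [1,4); WM=1
i=2 t=4 v=3: → [4,7); WM=4
i=3 t=4 v=8: → [4,7); WM=4
i=4 t=5 v=8: → [4,8); WM=5
i=5 t=6 v=2: → [4,9); WM=6
i=6 t=6 v=5: → [4,9); WM=6
i=7 t=6 v=5: → [4,9); WM=6
i=8 t=6 v=7: → [4,9); WM=6
i=9 t=7 v=5: → [4,10); WM=7
i=10 t=8 v=3: → [4,11); WM=8
i=11 t=9 v=4: → [4,12); WM=9
i=12 t=12 v=1: → [12,15); WM=12
i=13 t=12 v=3: → [12,15); WM=12
i=14 t=12 v=8: → [12,15); WM=12
i=15 t=14 v=4: → [12,17); WM=14
i=16 t=18 v=9: → [18,21); WM=18
i=17 t=19 v=7: → [18,22); WM=19
i=18 t=20 v=3: → [18,23); WM=20
i=19 t=20 v=5: → [18,23); WM=20
i=20 t=24 v=5: → [24,27); WM=24
i=21 t=21 v=9: DROP (t<24-1); WM=24
i=22 t=24 v=8: → [24,27); WM=24
i=23 t=23 v=5: → [23,27); WM=24

21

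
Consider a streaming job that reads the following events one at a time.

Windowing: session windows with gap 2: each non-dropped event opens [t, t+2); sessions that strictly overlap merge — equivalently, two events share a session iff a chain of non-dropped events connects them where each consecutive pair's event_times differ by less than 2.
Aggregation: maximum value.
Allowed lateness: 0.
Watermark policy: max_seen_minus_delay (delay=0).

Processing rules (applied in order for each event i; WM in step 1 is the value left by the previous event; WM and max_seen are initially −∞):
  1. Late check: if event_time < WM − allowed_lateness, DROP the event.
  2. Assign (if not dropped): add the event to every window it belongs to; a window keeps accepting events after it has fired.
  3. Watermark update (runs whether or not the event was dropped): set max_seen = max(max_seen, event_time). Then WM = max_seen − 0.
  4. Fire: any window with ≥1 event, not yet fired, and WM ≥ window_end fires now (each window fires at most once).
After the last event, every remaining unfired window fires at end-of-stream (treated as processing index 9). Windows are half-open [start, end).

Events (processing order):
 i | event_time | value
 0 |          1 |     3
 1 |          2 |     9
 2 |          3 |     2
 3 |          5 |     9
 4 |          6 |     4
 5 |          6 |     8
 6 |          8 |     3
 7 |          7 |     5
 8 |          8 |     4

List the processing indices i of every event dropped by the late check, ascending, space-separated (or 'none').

i=0 t=1 v=3: → [1,3); WM=1
i=1 t=2 v=9: → [1,4); WM=2
i=2 t=3 v=2: → [1,5); WM=3
i=3 t=5 v=9: → [5,7); WM=5
i=4 t=6 v=4: → [5,8); WM=6
i=5 t=6 v=8: → [5,8); WM=6
i=6 t=8 v=3: → [8,10); WM=8
i=7 t=7 v=5: DROP (t<8-0); WM=8
i=8 t=8 v=4: → [8,10); WM=8

7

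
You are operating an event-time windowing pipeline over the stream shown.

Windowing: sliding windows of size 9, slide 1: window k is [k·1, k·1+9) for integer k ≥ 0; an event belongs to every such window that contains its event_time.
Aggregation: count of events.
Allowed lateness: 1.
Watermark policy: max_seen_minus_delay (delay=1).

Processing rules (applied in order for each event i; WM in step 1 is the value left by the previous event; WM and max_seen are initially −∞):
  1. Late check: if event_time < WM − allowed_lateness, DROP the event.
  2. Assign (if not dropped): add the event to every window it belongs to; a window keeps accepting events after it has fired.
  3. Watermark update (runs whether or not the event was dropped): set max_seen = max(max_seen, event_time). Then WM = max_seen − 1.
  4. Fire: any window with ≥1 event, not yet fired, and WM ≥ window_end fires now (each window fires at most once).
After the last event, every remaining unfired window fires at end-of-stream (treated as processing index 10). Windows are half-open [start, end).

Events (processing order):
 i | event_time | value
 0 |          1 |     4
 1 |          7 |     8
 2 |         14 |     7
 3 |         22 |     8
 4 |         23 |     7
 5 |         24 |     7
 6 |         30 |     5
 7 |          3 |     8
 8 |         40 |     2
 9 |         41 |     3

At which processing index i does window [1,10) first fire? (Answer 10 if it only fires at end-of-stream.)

2

i=0 t=1 v=4: → [1,10),[0,9); WM=0
i=1 t=7 v=8: → [7,16),[6,15),[5,14),[4,13),[3,12),[2,11),[1,10),[0,9); WM=6
i=2 t=14 v=7: → [14,23),[13,22),[12,21),[11,20),[10,19),[9,18),[8,17),[7,16),[6,15); WM=13; [0,9) fires=2 [1,10) fires=2 [2,11) fires=1 [3,12) fires=1 [4,13) fires=1
i=3 t=22 v=8: → [22,31),[21,30),[20,29),[19,28),[18,27),[17,26),[16,25),[15,24),[14,23); WM=21; [5,14) fires=1 [6,15) fires=2 [7,16) fires=2 [8,17) fires=1 [9,18) fires=1 [10,19) fires=1 [11,20) fires=1 [12,21) fires=1
i=4 t=23 v=7: → [23,32),[22,31),[21,30),[20,29),[19,28),[18,27),[17,26),[16,25),[15,24); WM=22; [13,22) fires=1
i=5 t=24 v=7: → [24,33),[23,32),[22,31),[21,30),[20,29),[19,28),[18,27),[17,26),[16,25); WM=23; [14,23) fires=2
i=6 t=30 v=5: → [30,39),[29,38),[28,37),[27,36),[26,35),[25,34),[24,33),[23,32),[22,31); WM=29; [15,24) fires=2 [16,25) fires=3 [17,26) fires=3 [18,27) fires=3 [19,28) fires=3 [20,29) fires=3
i=7 t=3 v=8: DROP (t<29-1); WM=29
i=8 t=40 v=2: → [40,49),[39,48),[38,47),[37,46),[36,45),[35,44),[34,43),[33,42),[32,41); WM=39; [21,30) fires=3 [22,31) fires=4 [23,32) fires=3 [24,33) fires=2 [25,34) fires=1 [26,35) fires=1 [27,36) fires=1 [28,37) fires=1 [29,38) fires=1 [30,39) fires=1
i=9 t=41 v=3: → [41,50),[40,49),[39,48),[38,47),[37,46),[36,45),[35,44),[34,43),[33,42); WM=40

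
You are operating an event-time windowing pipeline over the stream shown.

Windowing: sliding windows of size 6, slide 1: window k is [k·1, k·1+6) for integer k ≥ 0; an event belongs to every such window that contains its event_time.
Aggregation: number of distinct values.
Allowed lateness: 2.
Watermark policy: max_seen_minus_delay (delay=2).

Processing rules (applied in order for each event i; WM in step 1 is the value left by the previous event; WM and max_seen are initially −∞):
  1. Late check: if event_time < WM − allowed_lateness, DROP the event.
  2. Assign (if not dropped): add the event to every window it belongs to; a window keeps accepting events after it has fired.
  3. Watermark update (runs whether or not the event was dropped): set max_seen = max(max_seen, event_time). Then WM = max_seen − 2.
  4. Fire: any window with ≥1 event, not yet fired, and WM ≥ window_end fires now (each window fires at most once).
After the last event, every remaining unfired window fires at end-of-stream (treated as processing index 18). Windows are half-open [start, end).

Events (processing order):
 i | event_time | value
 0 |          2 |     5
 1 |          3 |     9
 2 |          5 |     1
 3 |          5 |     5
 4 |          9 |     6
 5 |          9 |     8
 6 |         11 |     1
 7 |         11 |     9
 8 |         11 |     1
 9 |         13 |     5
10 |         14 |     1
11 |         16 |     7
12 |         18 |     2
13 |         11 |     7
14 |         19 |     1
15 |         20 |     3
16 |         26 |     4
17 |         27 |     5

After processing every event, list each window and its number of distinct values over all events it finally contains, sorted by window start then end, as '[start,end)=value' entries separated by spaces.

[0,6)=3 [1,7)=3 [2,8)=3 [3,9)=3 [4,10)=4 [5,11)=4 [6,12)=4 [7,13)=4 [8,14)=5 [9,15)=5 [10,16)=3 [11,17)=4 [12,18)=3 [13,19)=4 [14,20)=3 [15,21)=4 [16,22)=4 [17,23)=3 [18,24)=3 [19,25)=2 [20,26)=1 [21,27)=1 [22,28)=2 [23,29)=2 [24,30)=2 [25,31)=2 [26,32)=2 [27,33)=1

i=0 t=2 v=5: → [2,8),[1,7),[0,6); WM=0
i=1 t=3 v=9: → [3,9),[2,8),[1,7),[0,6); WM=1
i=2 t=5 v=1: → [5,11),[4,10),[3,9),[2,8),[1,7),[0,6); WM=3
i=3 t=5 v=5: → [5,11),[4,10),[3,9),[2,8),[1,7),[0,6); WM=3
i=4 t=9 v=6: → [9,15),[8,14),[7,13),[6,12),[5,11),[4,10); WM=7; [0,6) fires=3 [1,7) fires=3
i=5 t=9 v=8: → [9,15),[8,14),[7,13),[6,12),[5,11),[4,10); WM=7
i=6 t=11 v=1: → [11,17),[10,16),[9,15),[8,14),[7,13),[6,12); WM=9; [2,8) fires=3 [3,9) fires=3
i=7 t=11 v=9: → [11,17),[10,16),[9,15),[8,14),[7,13),[6,12); WM=9
i=8 t=11 v=1: → [11,17),[10,16),[9,15),[8,14),[7,13),[6,12); WM=9
i=9 t=13 v=5: → [13,19),[12,18),[11,17),[10,16),[9,15),[8,14); WM=11; [4,10) fires=4 [5,11) fires=4
i=10 t=14 v=1: → [14,20),[13,19),[12,18),[11,17),[10,16),[9,15); WM=12; [6,12) fires=4
i=11 t=16 v=7: → [16,22),[15,21),[14,20),[13,19),[12,18),[11,17); WM=14; [7,13) fires=4 [8,14) fires=5
i=12 t=18 v=2: → [18,24),[17,23),[16,22),[15,21),[14,20),[13,19); WM=16; [9,15) fires=5 [10,16) fires=3
i=13 t=11 v=7: DROP (t<16-2); WM=16
i=14 t=19 v=1: → [19,25),[18,24),[17,23),[16,22),[15,21),[14,20); WM=17; [11,17) fires=4
i=15 t=20 v=3: → [20,26),[19,25),[18,24),[17,23),[16,22),[15,21); WM=18; [12,18) fires=3
i=16 t=26 v=4: → [26,32),[25,31),[24,30),[23,29),[22,28),[21,27); WM=24; [13,19) fires=4 [14,20) fires=3 [15,21) fires=4 [16,22) fires=4 [17,23) fires=3 [18,24) fires=3
i=17 t=27 v=5: → [27,33),[26,32),[25,31),[24,30),[23,29),[22,28); WM=25; [19,25) fires=2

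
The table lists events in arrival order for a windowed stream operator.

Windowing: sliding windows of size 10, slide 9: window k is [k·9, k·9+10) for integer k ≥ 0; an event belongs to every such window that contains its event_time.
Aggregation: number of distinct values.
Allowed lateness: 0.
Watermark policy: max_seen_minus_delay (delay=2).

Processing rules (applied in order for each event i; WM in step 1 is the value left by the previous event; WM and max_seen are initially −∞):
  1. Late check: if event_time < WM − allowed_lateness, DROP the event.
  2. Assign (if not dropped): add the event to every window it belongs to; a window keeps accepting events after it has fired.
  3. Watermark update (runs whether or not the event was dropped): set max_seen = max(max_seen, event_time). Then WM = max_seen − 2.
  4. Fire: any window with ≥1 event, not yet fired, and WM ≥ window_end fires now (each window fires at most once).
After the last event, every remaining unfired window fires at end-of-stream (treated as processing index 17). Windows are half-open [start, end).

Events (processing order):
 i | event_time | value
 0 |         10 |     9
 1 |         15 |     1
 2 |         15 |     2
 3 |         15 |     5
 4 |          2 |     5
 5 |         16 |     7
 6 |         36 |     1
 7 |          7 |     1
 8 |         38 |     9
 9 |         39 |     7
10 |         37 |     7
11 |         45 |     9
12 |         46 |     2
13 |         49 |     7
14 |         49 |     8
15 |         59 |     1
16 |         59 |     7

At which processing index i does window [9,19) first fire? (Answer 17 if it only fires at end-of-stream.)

6

i=0 t=10 v=9: → [9,19); WM=8
i=1 t=15 v=1: → [9,19); WM=13
i=2 t=15 v=2: → [9,19); WM=13
i=3 t=15 v=5: → [9,19); WM=13
i=4 t=2 v=5: DROP (t<13-0); WM=13
i=5 t=16 v=7: → [9,19); WM=14
i=6 t=36 v=1: → [36,46),[27,37); WM=34; [9,19) fires=5
i=7 t=7 v=1: DROP (t<34-0); WM=34
i=8 t=38 v=9: → [36,46); WM=36
i=9 t=39 v=7: → [36,46); WM=37; [27,37) fires=1
i=10 t=37 v=7: → [36,46); WM=37
i=11 t=45 v=9: → [45,55),[36,46); WM=43
i=12 t=46 v=2: → [45,55); WM=44
i=13 t=49 v=7: → [45,55); WM=47; [36,46) fires=3
i=14 t=49 v=8: → [45,55); WM=47
i=15 t=59 v=1: → [54,64); WM=57; [45,55) fires=4
i=16 t=59 v=7: → [54,64); WM=57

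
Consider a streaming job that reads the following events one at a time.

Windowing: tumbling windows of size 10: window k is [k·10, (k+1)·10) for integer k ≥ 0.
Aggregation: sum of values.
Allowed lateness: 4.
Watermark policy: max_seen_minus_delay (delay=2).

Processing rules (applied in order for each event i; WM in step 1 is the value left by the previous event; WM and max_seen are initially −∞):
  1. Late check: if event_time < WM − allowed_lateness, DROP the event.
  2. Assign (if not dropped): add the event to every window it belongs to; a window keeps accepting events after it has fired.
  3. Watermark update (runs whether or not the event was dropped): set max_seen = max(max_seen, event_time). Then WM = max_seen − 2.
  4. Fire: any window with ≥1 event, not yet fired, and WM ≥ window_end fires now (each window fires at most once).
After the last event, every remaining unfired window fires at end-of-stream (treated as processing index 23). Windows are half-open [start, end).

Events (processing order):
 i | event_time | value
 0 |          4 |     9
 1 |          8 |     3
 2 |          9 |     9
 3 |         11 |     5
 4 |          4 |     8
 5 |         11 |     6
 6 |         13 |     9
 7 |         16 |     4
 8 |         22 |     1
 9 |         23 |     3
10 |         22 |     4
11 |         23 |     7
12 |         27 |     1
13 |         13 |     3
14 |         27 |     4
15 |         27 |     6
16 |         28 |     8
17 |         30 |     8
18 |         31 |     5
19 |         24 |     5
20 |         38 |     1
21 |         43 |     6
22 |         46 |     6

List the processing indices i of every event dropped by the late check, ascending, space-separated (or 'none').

i=0 t=4 v=9: → [0,10); WM=2
i=1 t=8 v=3: → [0,10); WM=6
i=2 t=9 v=9: → [0,10); WM=7
i=3 t=11 v=5: → [10,20); WM=9
i=4 t=4 v=8: DROP (t<9-4); WM=9
i=5 t=11 v=6: → [10,20); WM=9
i=6 t=13 v=9: → [10,20); WM=11; [0,10) fires=21
i=7 t=16 v=4: → [10,20); WM=14
i=8 t=22 v=1: → [20,30); WM=20; [10,20) fires=24
i=9 t=23 v=3: → [20,30); WM=21
i=10 t=22 v=4: → [20,30); WM=21
i=11 t=23 v=7: → [20,30); WM=21
i=12 t=27 v=1: → [20,30); WM=25
i=13 t=13 v=3: DROP (t<25-4); WM=25
i=14 t=27 v=4: → [20,30); WM=25
i=15 t=27 v=6: → [20,30); WM=25
i=16 t=28 v=8: → [20,30); WM=26
i=17 t=30 v=8: → [30,40); WM=28
i=18 t=31 v=5: → [30,40); WM=29
i=19 t=24 v=5: DROP (t<29-4); WM=29
i=20 t=38 v=1: → [30,40); WM=36; [20,30) fires=34
i=21 t=43 v=6: → [40,50); WM=41; [30,40) fires=14
i=22 t=46 v=6: → [40,50); WM=44

4 13 19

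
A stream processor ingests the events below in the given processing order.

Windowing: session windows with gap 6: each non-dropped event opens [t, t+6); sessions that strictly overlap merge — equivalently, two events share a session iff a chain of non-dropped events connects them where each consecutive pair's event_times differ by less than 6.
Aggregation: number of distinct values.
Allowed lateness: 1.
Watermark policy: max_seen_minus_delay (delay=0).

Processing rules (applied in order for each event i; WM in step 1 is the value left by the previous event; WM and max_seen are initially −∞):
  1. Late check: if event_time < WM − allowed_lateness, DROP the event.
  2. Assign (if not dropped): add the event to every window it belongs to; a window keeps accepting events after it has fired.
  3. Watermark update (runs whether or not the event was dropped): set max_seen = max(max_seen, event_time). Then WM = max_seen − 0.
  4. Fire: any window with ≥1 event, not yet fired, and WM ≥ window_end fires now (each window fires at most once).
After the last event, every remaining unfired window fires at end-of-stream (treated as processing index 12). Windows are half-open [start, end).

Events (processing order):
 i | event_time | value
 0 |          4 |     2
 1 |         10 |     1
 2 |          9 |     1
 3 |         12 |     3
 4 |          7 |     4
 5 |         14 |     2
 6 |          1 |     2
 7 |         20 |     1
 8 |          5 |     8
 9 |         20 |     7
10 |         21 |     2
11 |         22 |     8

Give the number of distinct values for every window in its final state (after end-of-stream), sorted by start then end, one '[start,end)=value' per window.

[4,20)=3 [20,28)=4

i=0 t=4 v=2: → [4,10); WM=4
i=1 t=10 v=1: → [10,16); WM=10
i=2 t=9 v=1: → [4,16); WM=10
i=3 t=12 v=3: → [4,18); WM=12
i=4 t=7 v=4: DROP (t<12-1); WM=12
i=5 t=14 v=2: → [4,20); WM=14
i=6 t=1 v=2: DROP (t<14-1); WM=14
i=7 t=20 v=1: → [20,26); WM=20
i=8 t=5 v=8: DROP (t<20-1); WM=20
i=9 t=20 v=7: → [20,26); WM=20
i=10 t=21 v=2: → [20,27); WM=21
i=11 t=22 v=8: → [20,28); WM=22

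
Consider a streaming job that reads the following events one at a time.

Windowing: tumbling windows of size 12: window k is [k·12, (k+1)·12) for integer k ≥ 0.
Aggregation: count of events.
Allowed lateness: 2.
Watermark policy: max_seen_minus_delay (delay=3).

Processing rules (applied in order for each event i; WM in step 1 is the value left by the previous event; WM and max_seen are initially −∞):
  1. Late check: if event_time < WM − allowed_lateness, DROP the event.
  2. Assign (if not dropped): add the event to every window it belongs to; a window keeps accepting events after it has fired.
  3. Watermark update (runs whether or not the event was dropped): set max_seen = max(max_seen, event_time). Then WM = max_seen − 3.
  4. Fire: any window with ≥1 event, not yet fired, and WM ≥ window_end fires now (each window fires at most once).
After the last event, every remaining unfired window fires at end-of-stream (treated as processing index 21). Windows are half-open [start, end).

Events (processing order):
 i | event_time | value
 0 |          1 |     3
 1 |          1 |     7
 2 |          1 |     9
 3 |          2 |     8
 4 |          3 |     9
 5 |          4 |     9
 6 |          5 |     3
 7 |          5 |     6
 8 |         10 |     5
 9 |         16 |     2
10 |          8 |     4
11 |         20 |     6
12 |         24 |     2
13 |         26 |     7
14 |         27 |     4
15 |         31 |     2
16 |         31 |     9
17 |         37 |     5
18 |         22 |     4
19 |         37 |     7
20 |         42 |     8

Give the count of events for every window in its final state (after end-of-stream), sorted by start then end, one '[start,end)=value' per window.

[0,12)=9 [12,24)=2 [24,36)=5 [36,48)=3

i=0 t=1 v=3: → [0,12); WM=-2
i=1 t=1 v=7: → [0,12); WM=-2
i=2 t=1 v=9: → [0,12); WM=-2
i=3 t=2 v=8: → [0,12); WM=-1
i=4 t=3 v=9: → [0,12); WM=0
i=5 t=4 v=9: → [0,12); WM=1
i=6 t=5 v=3: → [0,12); WM=2
i=7 t=5 v=6: → [0,12); WM=2
i=8 t=10 v=5: → [0,12); WM=7
i=9 t=16 v=2: → [12,24); WM=13; [0,12) fires=9
i=10 t=8 v=4: DROP (t<13-2); WM=13
i=11 t=20 v=6: → [12,24); WM=17
i=12 t=24 v=2: → [24,36); WM=21
i=13 t=26 v=7: → [24,36); WM=23
i=14 t=27 v=4: → [24,36); WM=24; [12,24) fires=2
i=15 t=31 v=2: → [24,36); WM=28
i=16 t=31 v=9: → [24,36); WM=28
i=17 t=37 v=5: → [36,48); WM=34
i=18 t=22 v=4: DROP (t<34-2); WM=34
i=19 t=37 v=7: → [36,48); WM=34
i=20 t=42 v=8: → [36,48); WM=39; [24,36) fires=5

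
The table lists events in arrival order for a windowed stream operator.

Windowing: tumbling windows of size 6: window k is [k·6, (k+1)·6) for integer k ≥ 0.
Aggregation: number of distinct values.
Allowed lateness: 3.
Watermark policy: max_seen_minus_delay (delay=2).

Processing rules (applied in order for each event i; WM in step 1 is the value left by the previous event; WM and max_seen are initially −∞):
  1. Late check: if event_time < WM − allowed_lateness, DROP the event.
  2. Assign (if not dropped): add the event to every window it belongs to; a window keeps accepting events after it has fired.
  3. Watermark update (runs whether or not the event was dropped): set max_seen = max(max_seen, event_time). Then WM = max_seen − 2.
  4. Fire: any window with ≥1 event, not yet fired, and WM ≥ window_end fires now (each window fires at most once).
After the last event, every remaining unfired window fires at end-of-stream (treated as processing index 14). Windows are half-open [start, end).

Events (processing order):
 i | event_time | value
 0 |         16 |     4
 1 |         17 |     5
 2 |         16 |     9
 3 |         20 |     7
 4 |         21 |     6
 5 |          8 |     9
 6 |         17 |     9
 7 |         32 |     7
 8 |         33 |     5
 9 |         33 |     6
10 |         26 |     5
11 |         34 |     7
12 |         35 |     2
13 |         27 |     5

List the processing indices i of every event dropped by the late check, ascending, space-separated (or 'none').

5 10 13

i=0 t=16 v=4: → [12,18); WM=14
i=1 t=17 v=5: → [12,18); WM=15
i=2 t=16 v=9: → [12,18); WM=15
i=3 t=20 v=7: → [18,24); WM=18; [12,18) fires=3
i=4 t=21 v=6: → [18,24); WM=19
i=5 t=8 v=9: DROP (t<19-3); WM=19
i=6 t=17 v=9: → [12,18); WM=19
i=7 t=32 v=7: → [30,36); WM=30; [18,24) fires=2
i=8 t=33 v=5: → [30,36); WM=31
i=9 t=33 v=6: → [30,36); WM=31
i=10 t=26 v=5: DROP (t<31-3); WM=31
i=11 t=34 v=7: → [30,36); WM=32
i=12 t=35 v=2: → [30,36); WM=33
i=13 t=27 v=5: DROP (t<33-3); WM=33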